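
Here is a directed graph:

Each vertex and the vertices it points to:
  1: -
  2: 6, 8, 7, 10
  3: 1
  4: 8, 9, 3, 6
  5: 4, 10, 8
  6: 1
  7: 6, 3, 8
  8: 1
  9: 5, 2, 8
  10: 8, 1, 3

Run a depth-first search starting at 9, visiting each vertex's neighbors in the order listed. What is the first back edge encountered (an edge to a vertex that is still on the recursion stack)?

4→9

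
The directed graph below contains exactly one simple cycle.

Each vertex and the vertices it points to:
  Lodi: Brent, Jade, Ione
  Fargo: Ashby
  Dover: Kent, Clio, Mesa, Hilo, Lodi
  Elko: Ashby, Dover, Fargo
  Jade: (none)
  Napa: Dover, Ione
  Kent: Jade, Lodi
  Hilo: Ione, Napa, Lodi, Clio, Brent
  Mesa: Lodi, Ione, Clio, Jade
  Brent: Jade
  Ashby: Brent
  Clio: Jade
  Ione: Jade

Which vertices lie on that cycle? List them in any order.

Hilo, Napa, Dover

DFS with gray/black marking from Dover:
Dover gray
  Kent gray
    Jade gray
    Jade black
    Lodi gray
      Brent gray
        Brent→Jade: Jade black — skip
      Brent black
      Lodi→Jade: Jade black — skip
      Ione gray
        Ione→Jade: Jade black — skip
      Ione black
    Lodi black
  Kent black
  Clio gray
    Clio→Jade: Jade black — skip
  Clio black
  Mesa gray
    Mesa→Lodi: Lodi black — skip
    Mesa→Ione: Ione black — skip
    Mesa→Clio: Clio black — skip
    Mesa→Jade: Jade black — skip
  Mesa black
  Hilo gray
    Hilo→Ione: Ione black — skip
    Napa gray
      Napa→Dover: Dover is gray → back edge
Back edge closes the cycle Dover → Hilo → Napa → Dover; its vertices are {Hilo, Napa, Dover}.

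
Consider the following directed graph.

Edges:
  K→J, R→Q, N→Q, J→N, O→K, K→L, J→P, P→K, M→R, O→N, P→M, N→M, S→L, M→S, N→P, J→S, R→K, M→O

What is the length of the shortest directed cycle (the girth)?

3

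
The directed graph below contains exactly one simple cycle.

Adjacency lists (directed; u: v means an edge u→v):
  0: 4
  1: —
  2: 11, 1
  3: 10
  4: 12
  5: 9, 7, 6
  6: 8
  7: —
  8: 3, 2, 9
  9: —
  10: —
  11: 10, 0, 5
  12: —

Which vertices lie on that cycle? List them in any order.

DFS with gray/black marking from 5:
5 gray
  9 gray
  9 black
  7 gray
  7 black
  6 gray
    8 gray
      3 gray
        10 gray
        10 black
      3 black
      2 gray
        11 gray
          11→10: 10 black — skip
          0 gray
            4 gray
              12 gray
              12 black
            4 black
          0 black
          11→5: 5 is gray → back edge
Back edge closes the cycle 5 → 6 → 8 → 2 → 11 → 5; its vertices are {2, 5, 6, 8, 11}.

2, 5, 6, 8, 11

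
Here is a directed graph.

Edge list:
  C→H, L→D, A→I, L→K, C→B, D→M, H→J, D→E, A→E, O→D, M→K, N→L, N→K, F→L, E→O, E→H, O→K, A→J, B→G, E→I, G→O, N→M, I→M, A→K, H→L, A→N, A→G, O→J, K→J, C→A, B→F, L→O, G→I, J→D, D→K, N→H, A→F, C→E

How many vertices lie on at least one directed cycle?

A vertex is on a directed cycle iff it belongs to a strongly connected component of size ≥ 2 (or has a self-loop).
The vertices on cycles are {D, E, H, I, J, K, L, M, O} — 9 in total.

9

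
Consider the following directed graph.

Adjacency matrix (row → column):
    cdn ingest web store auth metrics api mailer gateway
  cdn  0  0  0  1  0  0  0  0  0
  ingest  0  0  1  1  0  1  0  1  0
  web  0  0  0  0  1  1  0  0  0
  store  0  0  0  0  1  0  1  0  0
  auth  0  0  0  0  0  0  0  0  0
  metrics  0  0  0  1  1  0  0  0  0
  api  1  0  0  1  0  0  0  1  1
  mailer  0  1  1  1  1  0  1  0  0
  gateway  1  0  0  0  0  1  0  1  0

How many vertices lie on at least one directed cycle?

8

A vertex is on a directed cycle iff it belongs to a strongly connected component of size ≥ 2 (or has a self-loop).
The vertices on cycles are {api, cdn, web, store, ingest, mailer, gateway, metrics} — 8 in total.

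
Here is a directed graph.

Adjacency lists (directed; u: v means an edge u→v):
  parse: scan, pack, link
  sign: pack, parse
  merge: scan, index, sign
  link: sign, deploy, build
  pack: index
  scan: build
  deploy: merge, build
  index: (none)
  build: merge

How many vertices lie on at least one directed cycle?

7

A vertex is on a directed cycle iff it belongs to a strongly connected component of size ≥ 2 (or has a self-loop).
The vertices on cycles are {link, scan, sign, build, merge, parse, deploy} — 7 in total.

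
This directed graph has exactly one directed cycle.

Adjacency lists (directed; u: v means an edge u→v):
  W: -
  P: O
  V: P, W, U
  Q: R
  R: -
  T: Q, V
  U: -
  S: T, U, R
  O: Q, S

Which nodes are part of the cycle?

O, P, S, T, V

DFS with gray/black marking from V:
V gray
  P gray
    O gray
      Q gray
        R gray
        R black
      Q black
      S gray
        T gray
          T→Q: Q black — skip
          T→V: V is gray → back edge
Back edge closes the cycle V → P → O → S → T → V; its vertices are {O, P, S, T, V}.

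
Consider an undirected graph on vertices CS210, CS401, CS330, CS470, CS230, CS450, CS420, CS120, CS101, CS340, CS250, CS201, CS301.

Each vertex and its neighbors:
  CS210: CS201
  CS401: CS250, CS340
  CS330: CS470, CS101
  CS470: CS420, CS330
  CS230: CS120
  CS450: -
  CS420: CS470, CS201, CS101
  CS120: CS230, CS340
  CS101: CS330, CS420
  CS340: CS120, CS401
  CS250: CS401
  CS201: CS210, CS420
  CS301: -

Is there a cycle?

Yes

DFS, tracking each vertex's parent; an edge to a visited non-parent vertex closes a cycle.
Start from CS470:
visit CS470 (parent –)
  visit CS420 (parent CS470)
    CS420–CS470: parent, skip
    visit CS201 (parent CS420)
      visit CS210 (parent CS201)
        CS210–CS201: parent, skip
      CS201–CS420: parent, skip
    visit CS101 (parent CS420)
      visit CS330 (parent CS101)
        CS330–CS470: CS470 visited and ≠ parent → cycle
Cycle: CS470 – CS420 – CS101 – CS330 – CS470.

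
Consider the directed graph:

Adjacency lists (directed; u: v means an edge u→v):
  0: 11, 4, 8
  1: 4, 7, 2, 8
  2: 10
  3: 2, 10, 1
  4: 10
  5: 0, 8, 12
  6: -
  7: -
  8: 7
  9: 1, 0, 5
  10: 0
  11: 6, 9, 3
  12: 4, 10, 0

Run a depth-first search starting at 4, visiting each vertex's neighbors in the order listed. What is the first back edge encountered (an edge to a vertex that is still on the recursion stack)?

1→4

DFS from 4 (visiting each vertex's neighbors in the order listed); mark gray on enter, black on exit:
4 gray
  10 gray
    0 gray
      11 gray
        6 gray
        6 black
        9 gray
          1 gray
            1→4: 4 is gray → back edge
First back edge: 1 → 4.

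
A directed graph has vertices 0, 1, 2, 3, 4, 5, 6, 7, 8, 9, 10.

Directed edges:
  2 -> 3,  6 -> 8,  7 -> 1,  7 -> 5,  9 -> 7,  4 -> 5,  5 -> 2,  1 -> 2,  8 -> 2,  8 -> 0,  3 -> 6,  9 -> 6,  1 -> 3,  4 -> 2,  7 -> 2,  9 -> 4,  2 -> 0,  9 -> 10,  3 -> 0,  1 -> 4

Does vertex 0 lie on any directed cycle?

No

0 lies on a cycle iff there is a path from 0 back to itself.
Exploring from 0, it never reaches itself; equivalently, its strongly connected component is a singleton.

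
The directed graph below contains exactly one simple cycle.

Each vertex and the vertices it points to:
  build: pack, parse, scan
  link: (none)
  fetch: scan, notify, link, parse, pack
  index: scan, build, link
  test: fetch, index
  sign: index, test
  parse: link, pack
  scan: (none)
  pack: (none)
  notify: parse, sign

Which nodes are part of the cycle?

DFS with gray/black marking from sign:
sign gray
  index gray
    scan gray
    scan black
    build gray
      pack gray
      pack black
      parse gray
        link gray
        link black
        parse→pack: pack black — skip
      parse black
      build→scan: scan black — skip
    build black
    index→link: link black — skip
  index black
  test gray
    fetch gray
      fetch→scan: scan black — skip
      notify gray
        notify→parse: parse black — skip
        notify→sign: sign is gray → back edge
Back edge closes the cycle sign → test → fetch → notify → sign; its vertices are {sign, test, fetch, notify}.

sign, test, fetch, notify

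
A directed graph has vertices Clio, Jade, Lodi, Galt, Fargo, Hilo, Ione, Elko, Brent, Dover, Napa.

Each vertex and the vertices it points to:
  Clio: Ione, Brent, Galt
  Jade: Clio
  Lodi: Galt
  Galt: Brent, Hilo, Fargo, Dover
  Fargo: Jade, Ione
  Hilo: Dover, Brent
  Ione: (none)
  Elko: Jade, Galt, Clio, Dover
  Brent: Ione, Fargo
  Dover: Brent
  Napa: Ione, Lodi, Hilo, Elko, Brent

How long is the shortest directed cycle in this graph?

For each vertex v, BFS finds the shortest path from v back to v.
The shortest such closed walk is Jade → Clio → Galt → Fargo → Jade, length 4.

4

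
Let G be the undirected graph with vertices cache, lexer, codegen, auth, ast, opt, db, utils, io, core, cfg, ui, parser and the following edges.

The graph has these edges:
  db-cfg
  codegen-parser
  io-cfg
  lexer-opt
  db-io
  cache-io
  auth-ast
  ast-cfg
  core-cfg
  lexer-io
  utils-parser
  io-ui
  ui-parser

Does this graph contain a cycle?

Yes

DFS, tracking each vertex's parent; an edge to a visited non-parent vertex closes a cycle.
Start from db:
visit db (parent –)
  visit io (parent db)
    visit cfg (parent io)
      cfg–db: db visited and ≠ parent → cycle
Cycle: db – io – cfg – db.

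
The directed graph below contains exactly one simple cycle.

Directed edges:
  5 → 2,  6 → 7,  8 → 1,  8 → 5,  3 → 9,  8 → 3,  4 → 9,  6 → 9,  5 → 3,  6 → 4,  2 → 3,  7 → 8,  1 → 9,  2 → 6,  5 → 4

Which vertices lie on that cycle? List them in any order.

2, 5, 6, 7, 8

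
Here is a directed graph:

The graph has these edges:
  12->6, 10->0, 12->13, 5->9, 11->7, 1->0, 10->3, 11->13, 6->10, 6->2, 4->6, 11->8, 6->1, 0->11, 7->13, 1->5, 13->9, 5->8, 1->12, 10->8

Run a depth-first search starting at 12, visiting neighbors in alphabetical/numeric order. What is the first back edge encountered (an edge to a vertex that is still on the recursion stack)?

DFS from 12 (visiting neighbors in alphabetical/numeric order); mark gray on enter, black on exit:
12 gray
  6 gray
    1 gray
      0 gray
        11 gray
          7 gray
            13 gray
              9 gray
              9 black
            13 black
          7 black
          8 gray
          8 black
          11→13: 13 black — skip
        11 black
      0 black
      5 gray
        5→8: 8 black — skip
        5→9: 9 black — skip
      5 black
      1→12: 12 is gray → back edge
First back edge: 1 → 12.

1→12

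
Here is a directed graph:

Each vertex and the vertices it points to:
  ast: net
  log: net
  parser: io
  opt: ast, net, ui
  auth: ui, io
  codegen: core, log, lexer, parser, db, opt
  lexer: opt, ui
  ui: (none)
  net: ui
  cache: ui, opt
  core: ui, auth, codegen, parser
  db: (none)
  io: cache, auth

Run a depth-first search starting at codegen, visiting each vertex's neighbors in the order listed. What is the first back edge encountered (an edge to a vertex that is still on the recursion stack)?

DFS from codegen (visiting each vertex's neighbors in the order listed); mark gray on enter, black on exit:
codegen gray
  core gray
    ui gray
    ui black
    auth gray
      auth→ui: ui black — skip
      io gray
        cache gray
          cache→ui: ui black — skip
          opt gray
            ast gray
              net gray
                net→ui: ui black — skip
              net black
            ast black
            opt→net: net black — skip
            opt→ui: ui black — skip
          opt black
        cache black
        io→auth: auth is gray → back edge
First back edge: io → auth.

io→auth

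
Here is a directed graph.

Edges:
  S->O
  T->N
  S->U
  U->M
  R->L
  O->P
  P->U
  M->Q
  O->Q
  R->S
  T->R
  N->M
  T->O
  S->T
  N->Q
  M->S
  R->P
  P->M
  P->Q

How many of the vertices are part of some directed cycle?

8

A vertex is on a directed cycle iff it belongs to a strongly connected component of size ≥ 2 (or has a self-loop).
The vertices on cycles are {M, N, O, P, R, S, T, U} — 8 in total.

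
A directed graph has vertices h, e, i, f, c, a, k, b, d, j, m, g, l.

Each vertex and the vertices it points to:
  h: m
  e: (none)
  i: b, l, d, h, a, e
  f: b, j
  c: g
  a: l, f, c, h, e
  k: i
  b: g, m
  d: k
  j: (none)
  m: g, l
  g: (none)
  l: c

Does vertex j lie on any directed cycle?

No

j lies on a cycle iff there is a path from j back to itself.
Exploring from j, it never reaches itself; equivalently, its strongly connected component is a singleton.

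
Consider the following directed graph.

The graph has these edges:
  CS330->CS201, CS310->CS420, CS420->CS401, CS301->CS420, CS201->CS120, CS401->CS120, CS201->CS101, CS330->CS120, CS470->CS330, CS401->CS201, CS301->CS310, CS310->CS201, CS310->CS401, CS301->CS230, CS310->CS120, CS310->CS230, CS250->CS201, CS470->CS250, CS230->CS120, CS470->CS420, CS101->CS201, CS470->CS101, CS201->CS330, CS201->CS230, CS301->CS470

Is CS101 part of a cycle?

CS101 is on a cycle iff CS101 can reach itself via ≥1 edge.
CS101 → CS201 → CS101 — yes.

Yes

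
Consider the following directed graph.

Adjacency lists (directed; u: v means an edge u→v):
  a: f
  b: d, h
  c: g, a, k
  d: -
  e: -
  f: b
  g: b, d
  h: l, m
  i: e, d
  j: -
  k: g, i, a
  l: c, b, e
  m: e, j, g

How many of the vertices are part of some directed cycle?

A vertex is on a directed cycle iff it belongs to a strongly connected component of size ≥ 2 (or has a self-loop).
The vertices on cycles are {a, b, c, f, g, h, k, l, m} — 9 in total.

9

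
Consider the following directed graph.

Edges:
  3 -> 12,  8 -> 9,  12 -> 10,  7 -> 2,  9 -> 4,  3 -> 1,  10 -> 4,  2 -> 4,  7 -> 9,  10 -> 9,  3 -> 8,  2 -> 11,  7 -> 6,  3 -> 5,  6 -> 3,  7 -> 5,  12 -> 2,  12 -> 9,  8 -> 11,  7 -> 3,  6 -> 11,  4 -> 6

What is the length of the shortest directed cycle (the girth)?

5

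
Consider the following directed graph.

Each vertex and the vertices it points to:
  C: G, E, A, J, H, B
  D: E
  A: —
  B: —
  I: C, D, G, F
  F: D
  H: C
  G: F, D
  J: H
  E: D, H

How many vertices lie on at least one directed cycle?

7

A vertex is on a directed cycle iff it belongs to a strongly connected component of size ≥ 2 (or has a self-loop).
The vertices on cycles are {C, D, E, F, G, H, J} — 7 in total.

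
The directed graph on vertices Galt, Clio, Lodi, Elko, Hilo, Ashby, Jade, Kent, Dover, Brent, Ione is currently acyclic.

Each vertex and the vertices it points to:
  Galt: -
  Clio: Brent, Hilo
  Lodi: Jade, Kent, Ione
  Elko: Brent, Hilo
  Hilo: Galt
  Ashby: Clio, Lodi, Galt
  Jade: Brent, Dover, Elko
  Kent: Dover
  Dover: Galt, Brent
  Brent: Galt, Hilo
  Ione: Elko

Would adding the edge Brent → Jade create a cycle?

Yes

Adding Brent→Jade creates a cycle iff Jade can already reach Brent.
Path from Jade: Jade → Brent.
So Jade → … → Brent → Jade is a cycle.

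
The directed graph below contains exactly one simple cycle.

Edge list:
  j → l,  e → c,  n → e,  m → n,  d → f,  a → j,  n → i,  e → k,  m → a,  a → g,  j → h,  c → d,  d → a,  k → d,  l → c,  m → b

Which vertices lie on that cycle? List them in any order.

DFS with gray/black marking from a:
a gray
  j gray
    l gray
      c gray
        d gray
          d→a: a is gray → back edge
Back edge closes the cycle a → j → l → c → d → a; its vertices are {a, c, d, j, l}.

a, c, d, j, l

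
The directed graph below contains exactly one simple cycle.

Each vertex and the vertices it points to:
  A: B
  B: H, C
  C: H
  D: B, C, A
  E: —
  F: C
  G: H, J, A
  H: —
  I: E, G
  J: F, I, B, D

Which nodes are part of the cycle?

DFS with gray/black marking from G:
G gray
  H gray
  H black
  J gray
    F gray
      C gray
        C→H: H black — skip
      C black
    F black
    I gray
      E gray
      E black
      I→G: G is gray → back edge
Back edge closes the cycle G → J → I → G; its vertices are {G, I, J}.

G, I, J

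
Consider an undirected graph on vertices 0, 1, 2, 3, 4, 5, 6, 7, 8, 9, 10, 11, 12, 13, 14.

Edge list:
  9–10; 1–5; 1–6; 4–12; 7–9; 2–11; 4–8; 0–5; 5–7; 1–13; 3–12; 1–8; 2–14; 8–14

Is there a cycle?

DFS, tracking each vertex's parent; an edge to a visited non-parent vertex closes a cycle.
Start from 9:
visit 9 (parent –)
  visit 7 (parent 9)
    visit 5 (parent 7)
      visit 0 (parent 5)
        0–5: parent, skip
      5–7: parent, skip
      visit 1 (parent 5)
        1–5: parent, skip
        visit 13 (parent 1)
          13–1: parent, skip
        visit 8 (parent 1)
          8–1: parent, skip
          visit 14 (parent 8)
            visit 2 (parent 14)
              2–14: parent, skip
              visit 11 (parent 2)
                11–2: parent, skip
            14–8: parent, skip
          visit 4 (parent 8)
            visit 12 (parent 4)
              visit 3 (parent 12)
                3–12: parent, skip
              12–4: parent, skip
            4–8: parent, skip
        visit 6 (parent 1)
          6–1: parent, skip
    7–9: parent, skip
  visit 10 (parent 9)
    10–9: parent, skip
No non-parent visited neighbor found — the graph is a forest.

No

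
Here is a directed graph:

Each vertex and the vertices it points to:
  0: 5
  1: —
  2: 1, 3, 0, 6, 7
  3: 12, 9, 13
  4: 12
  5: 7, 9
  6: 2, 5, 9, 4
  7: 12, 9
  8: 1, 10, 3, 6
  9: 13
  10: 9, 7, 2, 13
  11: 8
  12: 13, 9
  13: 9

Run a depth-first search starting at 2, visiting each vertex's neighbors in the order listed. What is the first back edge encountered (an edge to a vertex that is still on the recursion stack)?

9→13

DFS from 2 (visiting each vertex's neighbors in the order listed); mark gray on enter, black on exit:
2 gray
  1 gray
  1 black
  3 gray
    12 gray
      13 gray
        9 gray
          9→13: 13 is gray → back edge
First back edge: 9 → 13.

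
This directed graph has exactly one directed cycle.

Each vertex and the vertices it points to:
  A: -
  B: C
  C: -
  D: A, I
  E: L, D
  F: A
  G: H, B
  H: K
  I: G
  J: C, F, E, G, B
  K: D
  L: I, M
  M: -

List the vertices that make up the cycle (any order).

DFS with gray/black marking from G:
G gray
  H gray
    K gray
      D gray
        A gray
        A black
        I gray
          I→G: G is gray → back edge
Back edge closes the cycle G → H → K → D → I → G; its vertices are {D, G, H, I, K}.

D, G, H, I, K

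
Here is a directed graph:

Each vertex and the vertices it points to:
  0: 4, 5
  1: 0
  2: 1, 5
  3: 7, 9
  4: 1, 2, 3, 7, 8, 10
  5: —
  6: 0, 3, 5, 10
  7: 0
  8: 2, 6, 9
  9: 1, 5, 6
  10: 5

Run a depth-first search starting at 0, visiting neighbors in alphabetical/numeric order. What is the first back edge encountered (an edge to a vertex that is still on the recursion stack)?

DFS from 0 (visiting neighbors in alphabetical/numeric order); mark gray on enter, black on exit:
0 gray
  4 gray
    1 gray
      1→0: 0 is gray → back edge
First back edge: 1 → 0.

1->0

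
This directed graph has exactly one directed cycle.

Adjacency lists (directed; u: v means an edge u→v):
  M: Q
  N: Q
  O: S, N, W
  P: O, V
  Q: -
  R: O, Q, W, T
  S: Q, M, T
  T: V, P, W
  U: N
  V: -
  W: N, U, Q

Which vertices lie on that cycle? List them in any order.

O, P, S, T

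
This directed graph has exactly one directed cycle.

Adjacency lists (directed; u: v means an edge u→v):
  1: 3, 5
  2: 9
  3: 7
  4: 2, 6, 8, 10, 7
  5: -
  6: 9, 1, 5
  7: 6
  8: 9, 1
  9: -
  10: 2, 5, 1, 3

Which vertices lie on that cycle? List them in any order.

1, 3, 6, 7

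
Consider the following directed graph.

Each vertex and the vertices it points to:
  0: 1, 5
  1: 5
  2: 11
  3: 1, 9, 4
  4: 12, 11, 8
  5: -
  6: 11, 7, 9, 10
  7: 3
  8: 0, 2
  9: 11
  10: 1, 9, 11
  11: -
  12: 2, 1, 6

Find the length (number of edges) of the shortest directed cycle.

5

For each vertex v, BFS finds the shortest path from v back to v.
The shortest such closed walk is 3 → 4 → 12 → 6 → 7 → 3, length 5.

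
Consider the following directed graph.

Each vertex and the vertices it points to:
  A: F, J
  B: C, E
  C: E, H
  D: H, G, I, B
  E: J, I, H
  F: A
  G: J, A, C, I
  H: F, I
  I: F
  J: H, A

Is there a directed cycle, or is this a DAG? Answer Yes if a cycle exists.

DFS with white/gray/black marking, starting from J:
J gray
  H gray
    F gray
      A gray
        A→F: F is gray → back edge
Back edge found, so a cycle exists: F → A → F.

Yes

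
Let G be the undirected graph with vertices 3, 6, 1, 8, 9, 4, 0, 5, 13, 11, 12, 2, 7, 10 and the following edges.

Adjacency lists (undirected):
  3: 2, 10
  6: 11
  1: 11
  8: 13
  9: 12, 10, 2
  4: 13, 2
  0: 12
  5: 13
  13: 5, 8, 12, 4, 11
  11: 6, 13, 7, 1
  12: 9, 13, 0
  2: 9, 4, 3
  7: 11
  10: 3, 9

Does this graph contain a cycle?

Yes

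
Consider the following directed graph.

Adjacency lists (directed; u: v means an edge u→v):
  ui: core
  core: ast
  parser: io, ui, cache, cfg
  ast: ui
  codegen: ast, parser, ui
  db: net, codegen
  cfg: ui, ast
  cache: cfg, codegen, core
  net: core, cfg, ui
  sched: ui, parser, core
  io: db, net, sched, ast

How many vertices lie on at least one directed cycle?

A vertex is on a directed cycle iff it belongs to a strongly connected component of size ≥ 2 (or has a self-loop).
The vertices on cycles are {db, io, ui, ast, core, cache, sched, parser, codegen} — 9 in total.

9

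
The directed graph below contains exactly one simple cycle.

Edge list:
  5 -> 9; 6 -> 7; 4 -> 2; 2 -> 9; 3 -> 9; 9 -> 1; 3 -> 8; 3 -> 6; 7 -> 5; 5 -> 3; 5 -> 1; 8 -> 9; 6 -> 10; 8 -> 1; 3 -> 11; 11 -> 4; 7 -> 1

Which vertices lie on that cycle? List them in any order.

DFS with gray/black marking from 3:
3 gray
  9 gray
    1 gray
    1 black
  9 black
  6 gray
    7 gray
      5 gray
        5→1: 1 black — skip
        5→9: 9 black — skip
        5→3: 3 is gray → back edge
Back edge closes the cycle 3 → 6 → 7 → 5 → 3; its vertices are {3, 5, 6, 7}.

3, 5, 6, 7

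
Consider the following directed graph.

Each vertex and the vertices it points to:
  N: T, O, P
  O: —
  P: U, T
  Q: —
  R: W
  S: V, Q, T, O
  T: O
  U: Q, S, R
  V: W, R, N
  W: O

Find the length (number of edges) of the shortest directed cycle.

5

For each vertex v, BFS finds the shortest path from v back to v.
The shortest such closed walk is P → U → S → V → N → P, length 5.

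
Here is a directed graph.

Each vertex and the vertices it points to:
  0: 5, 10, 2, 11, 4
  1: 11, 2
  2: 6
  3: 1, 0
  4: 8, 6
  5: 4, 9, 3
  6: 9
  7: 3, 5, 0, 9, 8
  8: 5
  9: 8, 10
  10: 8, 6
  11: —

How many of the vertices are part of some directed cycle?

10

A vertex is on a directed cycle iff it belongs to a strongly connected component of size ≥ 2 (or has a self-loop).
The vertices on cycles are {0, 1, 2, 3, 4, 5, 6, 8, 9, 10} — 10 in total.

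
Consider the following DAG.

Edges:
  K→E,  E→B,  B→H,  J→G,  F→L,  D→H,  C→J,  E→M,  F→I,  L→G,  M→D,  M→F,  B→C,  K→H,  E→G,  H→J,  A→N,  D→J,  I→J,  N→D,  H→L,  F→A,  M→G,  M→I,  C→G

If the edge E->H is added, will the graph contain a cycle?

No

Adding E→H creates a cycle iff H can already reach E.
Explore from H: no path reaches E. The graph stays acyclic.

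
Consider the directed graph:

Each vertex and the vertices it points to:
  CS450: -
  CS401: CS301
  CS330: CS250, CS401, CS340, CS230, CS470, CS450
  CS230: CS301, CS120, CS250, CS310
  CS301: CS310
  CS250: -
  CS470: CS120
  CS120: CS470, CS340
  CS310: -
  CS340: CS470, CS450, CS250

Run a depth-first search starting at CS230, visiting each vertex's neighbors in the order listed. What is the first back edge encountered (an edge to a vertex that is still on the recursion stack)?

DFS from CS230 (visiting each vertex's neighbors in the order listed); mark gray on enter, black on exit:
CS230 gray
  CS301 gray
    CS310 gray
    CS310 black
  CS301 black
  CS120 gray
    CS470 gray
      CS470→CS120: CS120 is gray → back edge
First back edge: CS470 → CS120.

CS470→CS120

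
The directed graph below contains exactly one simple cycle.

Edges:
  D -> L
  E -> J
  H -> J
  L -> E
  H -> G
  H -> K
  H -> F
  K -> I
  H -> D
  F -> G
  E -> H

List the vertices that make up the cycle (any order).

DFS with gray/black marking from E:
E gray
  J gray
  J black
  H gray
    H→J: J black — skip
    F gray
      G gray
      G black
    F black
    K gray
      I gray
      I black
    K black
    D gray
      L gray
        L→E: E is gray → back edge
Back edge closes the cycle E → H → D → L → E; its vertices are {D, E, H, L}.

D, E, H, L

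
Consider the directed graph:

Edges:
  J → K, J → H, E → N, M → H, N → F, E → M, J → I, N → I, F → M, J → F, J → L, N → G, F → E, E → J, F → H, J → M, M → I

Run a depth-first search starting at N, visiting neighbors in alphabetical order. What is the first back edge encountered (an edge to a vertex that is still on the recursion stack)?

J→F

DFS from N (visiting neighbors in alphabetical order); mark gray on enter, black on exit:
N gray
  F gray
    E gray
      J gray
        J→F: F is gray → back edge
First back edge: J → F.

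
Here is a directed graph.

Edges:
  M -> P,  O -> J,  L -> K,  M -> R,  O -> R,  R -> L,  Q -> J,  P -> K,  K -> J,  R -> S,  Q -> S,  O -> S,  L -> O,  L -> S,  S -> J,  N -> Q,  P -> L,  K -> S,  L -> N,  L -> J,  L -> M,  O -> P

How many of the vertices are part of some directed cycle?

A vertex is on a directed cycle iff it belongs to a strongly connected component of size ≥ 2 (or has a self-loop).
The vertices on cycles are {L, M, O, P, R} — 5 in total.

5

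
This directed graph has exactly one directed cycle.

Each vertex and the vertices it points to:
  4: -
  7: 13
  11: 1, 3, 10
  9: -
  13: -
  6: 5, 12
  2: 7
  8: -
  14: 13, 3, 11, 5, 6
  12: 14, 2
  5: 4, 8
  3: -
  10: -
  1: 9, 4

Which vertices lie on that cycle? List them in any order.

DFS with gray/black marking from 14:
14 gray
  13 gray
  13 black
  3 gray
  3 black
  11 gray
    1 gray
      9 gray
      9 black
      4 gray
      4 black
    1 black
    11→3: 3 black — skip
    10 gray
    10 black
  11 black
  5 gray
    5→4: 4 black — skip
    8 gray
    8 black
  5 black
  6 gray
    6→5: 5 black — skip
    12 gray
      12→14: 14 is gray → back edge
Back edge closes the cycle 14 → 6 → 12 → 14; its vertices are {6, 12, 14}.

6, 12, 14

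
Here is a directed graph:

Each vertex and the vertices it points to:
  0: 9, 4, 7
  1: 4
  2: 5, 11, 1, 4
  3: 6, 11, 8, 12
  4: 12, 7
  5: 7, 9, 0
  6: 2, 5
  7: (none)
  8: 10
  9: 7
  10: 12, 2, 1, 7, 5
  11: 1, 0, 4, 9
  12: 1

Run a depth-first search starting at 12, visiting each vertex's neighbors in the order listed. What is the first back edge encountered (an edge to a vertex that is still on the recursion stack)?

4→12

DFS from 12 (visiting each vertex's neighbors in the order listed); mark gray on enter, black on exit:
12 gray
  1 gray
    4 gray
      4→12: 12 is gray → back edge
First back edge: 4 → 12.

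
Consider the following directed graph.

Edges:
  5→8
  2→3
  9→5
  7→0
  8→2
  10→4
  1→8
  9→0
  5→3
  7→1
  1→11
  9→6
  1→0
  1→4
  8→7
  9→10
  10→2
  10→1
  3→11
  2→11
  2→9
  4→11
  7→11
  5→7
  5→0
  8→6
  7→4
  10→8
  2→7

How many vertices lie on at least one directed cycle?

7

A vertex is on a directed cycle iff it belongs to a strongly connected component of size ≥ 2 (or has a self-loop).
The vertices on cycles are {1, 2, 5, 7, 8, 9, 10} — 7 in total.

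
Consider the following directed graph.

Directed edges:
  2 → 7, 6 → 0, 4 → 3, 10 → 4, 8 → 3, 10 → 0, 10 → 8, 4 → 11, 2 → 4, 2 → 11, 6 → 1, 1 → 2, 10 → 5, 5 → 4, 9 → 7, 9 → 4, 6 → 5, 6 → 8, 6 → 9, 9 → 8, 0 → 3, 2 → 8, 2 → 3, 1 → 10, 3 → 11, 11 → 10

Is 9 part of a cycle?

No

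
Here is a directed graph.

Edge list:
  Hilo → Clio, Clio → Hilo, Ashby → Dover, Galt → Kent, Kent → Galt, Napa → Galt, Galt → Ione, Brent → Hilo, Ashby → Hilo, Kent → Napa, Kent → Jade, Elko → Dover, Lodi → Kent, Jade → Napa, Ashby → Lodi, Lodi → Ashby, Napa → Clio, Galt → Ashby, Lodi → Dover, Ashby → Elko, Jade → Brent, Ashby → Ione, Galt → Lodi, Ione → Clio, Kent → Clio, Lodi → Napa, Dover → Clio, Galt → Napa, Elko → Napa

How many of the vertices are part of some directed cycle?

9

A vertex is on a directed cycle iff it belongs to a strongly connected component of size ≥ 2 (or has a self-loop).
The vertices on cycles are {Clio, Elko, Galt, Hilo, Jade, Kent, Lodi, Napa, Ashby} — 9 in total.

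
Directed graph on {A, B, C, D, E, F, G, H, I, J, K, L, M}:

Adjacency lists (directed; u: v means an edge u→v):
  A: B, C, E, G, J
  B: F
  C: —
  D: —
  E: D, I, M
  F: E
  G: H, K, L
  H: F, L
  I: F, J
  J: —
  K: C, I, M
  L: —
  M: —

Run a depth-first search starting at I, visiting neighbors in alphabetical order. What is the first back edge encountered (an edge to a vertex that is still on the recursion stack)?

E→I

DFS from I (visiting neighbors in alphabetical order); mark gray on enter, black on exit:
I gray
  F gray
    E gray
      D gray
      D black
      E→I: I is gray → back edge
First back edge: E → I.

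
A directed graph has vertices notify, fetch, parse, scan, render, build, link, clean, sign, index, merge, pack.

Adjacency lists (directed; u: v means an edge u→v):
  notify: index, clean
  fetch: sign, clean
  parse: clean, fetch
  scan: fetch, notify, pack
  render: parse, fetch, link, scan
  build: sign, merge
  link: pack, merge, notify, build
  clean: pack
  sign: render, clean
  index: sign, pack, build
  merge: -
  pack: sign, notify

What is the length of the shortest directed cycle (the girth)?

For each vertex v, BFS finds the shortest path from v back to v.
The shortest such closed walk is render → fetch → sign → render, length 3.

3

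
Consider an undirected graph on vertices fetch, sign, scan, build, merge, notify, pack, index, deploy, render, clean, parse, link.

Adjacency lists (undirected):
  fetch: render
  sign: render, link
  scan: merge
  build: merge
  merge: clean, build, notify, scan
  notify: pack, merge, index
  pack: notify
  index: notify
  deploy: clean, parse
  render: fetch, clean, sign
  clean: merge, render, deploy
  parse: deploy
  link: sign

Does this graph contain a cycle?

No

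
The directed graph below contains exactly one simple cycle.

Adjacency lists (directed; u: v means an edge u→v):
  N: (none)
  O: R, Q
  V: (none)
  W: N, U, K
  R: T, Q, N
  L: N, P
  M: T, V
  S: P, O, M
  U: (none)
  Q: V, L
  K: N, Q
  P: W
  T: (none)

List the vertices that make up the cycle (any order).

DFS with gray/black marking from P:
P gray
  W gray
    N gray
    N black
    U gray
    U black
    K gray
      K→N: N black — skip
      Q gray
        V gray
        V black
        L gray
          L→N: N black — skip
          L→P: P is gray → back edge
Back edge closes the cycle P → W → K → Q → L → P; its vertices are {K, L, P, Q, W}.

K, L, P, Q, W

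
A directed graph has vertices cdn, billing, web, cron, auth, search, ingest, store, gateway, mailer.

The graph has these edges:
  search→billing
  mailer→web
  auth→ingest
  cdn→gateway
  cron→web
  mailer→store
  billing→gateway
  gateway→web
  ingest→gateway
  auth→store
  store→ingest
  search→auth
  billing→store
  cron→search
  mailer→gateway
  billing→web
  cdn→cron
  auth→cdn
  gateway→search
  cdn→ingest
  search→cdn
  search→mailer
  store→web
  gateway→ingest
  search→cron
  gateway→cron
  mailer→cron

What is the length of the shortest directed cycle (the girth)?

2

For each vertex v, BFS finds the shortest path from v back to v.
The shortest such closed walk is search → cron → search, length 2.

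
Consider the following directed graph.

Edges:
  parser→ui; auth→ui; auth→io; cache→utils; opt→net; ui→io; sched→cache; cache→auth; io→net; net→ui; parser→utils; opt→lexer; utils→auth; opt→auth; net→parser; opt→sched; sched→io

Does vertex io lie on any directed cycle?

io is on a cycle iff io can reach itself via ≥1 edge.
io → net → ui → io — yes.

Yes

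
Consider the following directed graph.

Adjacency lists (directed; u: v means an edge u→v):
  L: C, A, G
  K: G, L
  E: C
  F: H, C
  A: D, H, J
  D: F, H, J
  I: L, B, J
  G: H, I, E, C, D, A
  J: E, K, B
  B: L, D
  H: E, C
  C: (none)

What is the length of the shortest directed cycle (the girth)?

3

For each vertex v, BFS finds the shortest path from v back to v.
The shortest such closed walk is I → L → G → I, length 3.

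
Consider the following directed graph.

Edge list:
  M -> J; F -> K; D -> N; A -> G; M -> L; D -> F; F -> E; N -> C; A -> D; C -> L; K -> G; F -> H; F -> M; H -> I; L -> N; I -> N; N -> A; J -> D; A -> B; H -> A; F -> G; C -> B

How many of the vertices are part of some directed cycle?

10

A vertex is on a directed cycle iff it belongs to a strongly connected component of size ≥ 2 (or has a self-loop).
The vertices on cycles are {A, C, D, F, H, I, J, L, M, N} — 10 in total.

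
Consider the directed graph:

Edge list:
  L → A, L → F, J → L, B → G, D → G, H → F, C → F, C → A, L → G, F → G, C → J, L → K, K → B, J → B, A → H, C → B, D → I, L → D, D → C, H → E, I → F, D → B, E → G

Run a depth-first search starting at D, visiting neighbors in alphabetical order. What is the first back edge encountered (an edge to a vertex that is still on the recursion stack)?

L->D

DFS from D (visiting neighbors in alphabetical order); mark gray on enter, black on exit:
D gray
  B gray
    G gray
    G black
  B black
  C gray
    A gray
      H gray
        E gray
          E→G: G black — skip
        E black
        F gray
          F→G: G black — skip
        F black
      H black
    A black
    C→B: B black — skip
    C→F: F black — skip
    J gray
      J→B: B black — skip
      L gray
        L→A: A black — skip
        L→D: D is gray → back edge
First back edge: L → D.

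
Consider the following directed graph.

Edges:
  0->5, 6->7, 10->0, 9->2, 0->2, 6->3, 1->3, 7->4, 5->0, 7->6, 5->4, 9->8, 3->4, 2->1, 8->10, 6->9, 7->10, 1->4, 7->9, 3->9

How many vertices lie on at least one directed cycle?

10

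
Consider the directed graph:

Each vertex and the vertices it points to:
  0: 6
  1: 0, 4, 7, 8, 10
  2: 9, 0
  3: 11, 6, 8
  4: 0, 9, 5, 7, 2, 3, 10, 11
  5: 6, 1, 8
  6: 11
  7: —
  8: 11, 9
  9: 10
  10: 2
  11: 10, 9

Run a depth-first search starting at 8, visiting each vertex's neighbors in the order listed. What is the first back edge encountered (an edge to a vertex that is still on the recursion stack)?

9->10

DFS from 8 (visiting each vertex's neighbors in the order listed); mark gray on enter, black on exit:
8 gray
  11 gray
    10 gray
      2 gray
        9 gray
          9→10: 10 is gray → back edge
First back edge: 9 → 10.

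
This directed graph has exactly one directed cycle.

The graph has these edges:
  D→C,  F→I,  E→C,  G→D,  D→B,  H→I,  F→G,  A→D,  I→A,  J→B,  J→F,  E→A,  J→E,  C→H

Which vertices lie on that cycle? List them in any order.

DFS with gray/black marking from C:
C gray
  H gray
    I gray
      A gray
        D gray
          B gray
          B black
          D→C: C is gray → back edge
Back edge closes the cycle C → H → I → A → D → C; its vertices are {A, C, D, H, I}.

A, C, D, H, I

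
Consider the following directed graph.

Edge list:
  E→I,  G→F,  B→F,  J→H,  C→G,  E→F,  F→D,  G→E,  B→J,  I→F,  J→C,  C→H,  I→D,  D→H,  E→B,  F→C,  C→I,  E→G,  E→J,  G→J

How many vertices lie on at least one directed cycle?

7

A vertex is on a directed cycle iff it belongs to a strongly connected component of size ≥ 2 (or has a self-loop).
The vertices on cycles are {B, C, E, F, G, I, J} — 7 in total.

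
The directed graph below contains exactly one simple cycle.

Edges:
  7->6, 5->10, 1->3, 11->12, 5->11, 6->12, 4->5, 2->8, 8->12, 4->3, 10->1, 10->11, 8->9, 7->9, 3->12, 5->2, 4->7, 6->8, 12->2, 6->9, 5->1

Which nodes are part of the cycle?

2, 8, 12

DFS with gray/black marking from 2:
2 gray
  8 gray
    9 gray
    9 black
    12 gray
      12→2: 2 is gray → back edge
Back edge closes the cycle 2 → 8 → 12 → 2; its vertices are {2, 8, 12}.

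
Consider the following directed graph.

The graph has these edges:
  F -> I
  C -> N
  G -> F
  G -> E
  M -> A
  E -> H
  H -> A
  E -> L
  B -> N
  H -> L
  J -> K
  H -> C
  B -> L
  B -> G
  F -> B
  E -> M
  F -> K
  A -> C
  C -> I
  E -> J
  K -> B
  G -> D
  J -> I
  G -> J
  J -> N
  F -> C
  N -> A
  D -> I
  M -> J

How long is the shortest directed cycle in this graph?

3

For each vertex v, BFS finds the shortest path from v back to v.
The shortest such closed walk is F → B → G → F, length 3.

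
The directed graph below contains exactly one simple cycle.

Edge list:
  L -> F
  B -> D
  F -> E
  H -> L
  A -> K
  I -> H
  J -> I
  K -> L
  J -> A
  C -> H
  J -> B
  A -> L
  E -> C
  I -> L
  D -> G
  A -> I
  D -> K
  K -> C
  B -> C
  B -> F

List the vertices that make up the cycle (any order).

C, E, F, H, L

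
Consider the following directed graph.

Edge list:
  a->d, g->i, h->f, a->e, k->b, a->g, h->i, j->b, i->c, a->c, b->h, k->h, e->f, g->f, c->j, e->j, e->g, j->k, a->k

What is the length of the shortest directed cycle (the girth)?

For each vertex v, BFS finds the shortest path from v back to v.
The shortest such closed walk is j → b → h → i → c → j, length 5.

5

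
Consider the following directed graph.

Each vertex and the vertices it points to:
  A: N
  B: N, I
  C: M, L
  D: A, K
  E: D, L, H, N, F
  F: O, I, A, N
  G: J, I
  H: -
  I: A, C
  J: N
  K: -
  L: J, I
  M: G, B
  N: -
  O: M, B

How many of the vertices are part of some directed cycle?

A vertex is on a directed cycle iff it belongs to a strongly connected component of size ≥ 2 (or has a self-loop).
The vertices on cycles are {B, C, G, I, L, M} — 6 in total.

6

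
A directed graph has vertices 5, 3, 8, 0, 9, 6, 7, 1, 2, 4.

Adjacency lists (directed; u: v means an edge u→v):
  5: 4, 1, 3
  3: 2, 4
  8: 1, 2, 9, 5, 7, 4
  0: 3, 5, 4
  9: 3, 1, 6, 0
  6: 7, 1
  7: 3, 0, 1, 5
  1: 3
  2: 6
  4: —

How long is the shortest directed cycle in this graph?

For each vertex v, BFS finds the shortest path from v back to v.
The shortest such closed walk is 2 → 6 → 7 → 3 → 2, length 4.

4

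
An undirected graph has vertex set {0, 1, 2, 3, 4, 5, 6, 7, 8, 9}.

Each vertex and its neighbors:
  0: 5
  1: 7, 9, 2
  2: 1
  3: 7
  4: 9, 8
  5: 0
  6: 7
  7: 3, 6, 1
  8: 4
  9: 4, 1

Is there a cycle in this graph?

DFS, tracking each vertex's parent; an edge to a visited non-parent vertex closes a cycle.
Start from 5:
visit 5 (parent –)
  visit 0 (parent 5)
    0–5: parent, skip
visit 1 (parent –)
  visit 7 (parent 1)
    visit 3 (parent 7)
      3–7: parent, skip
    visit 6 (parent 7)
      6–7: parent, skip
    7–1: parent, skip
  visit 9 (parent 1)
    visit 4 (parent 9)
      4–9: parent, skip
      visit 8 (parent 4)
        8–4: parent, skip
    9–1: parent, skip
  visit 2 (parent 1)
    2–1: parent, skip
No non-parent visited neighbor found — the graph is a forest.

No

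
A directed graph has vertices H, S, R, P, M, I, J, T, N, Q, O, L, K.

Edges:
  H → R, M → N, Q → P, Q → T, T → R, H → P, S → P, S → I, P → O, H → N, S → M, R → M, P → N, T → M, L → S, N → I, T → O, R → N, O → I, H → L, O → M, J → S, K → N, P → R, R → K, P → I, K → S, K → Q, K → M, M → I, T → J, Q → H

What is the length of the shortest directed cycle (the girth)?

4

For each vertex v, BFS finds the shortest path from v back to v.
The shortest such closed walk is Q → P → R → K → Q, length 4.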